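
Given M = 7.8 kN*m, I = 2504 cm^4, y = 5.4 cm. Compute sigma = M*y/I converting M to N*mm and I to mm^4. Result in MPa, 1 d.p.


Convert units:
M = 7.8 kN*m = 7800000 N*mm
y = 5.4 cm = 54 mm
I = 2504 cm^4 = 25040000 mm^4
sigma = 7800000 * 54 / 25040000
sigma = 16.8 MPa

16.8


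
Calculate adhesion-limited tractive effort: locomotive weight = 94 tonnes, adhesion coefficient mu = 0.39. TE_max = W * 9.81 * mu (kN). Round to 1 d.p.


TE_max = W * g * mu
TE_max = 94 * 9.81 * 0.39
TE_max = 922.14 * 0.39
TE_max = 359.6 kN

359.6


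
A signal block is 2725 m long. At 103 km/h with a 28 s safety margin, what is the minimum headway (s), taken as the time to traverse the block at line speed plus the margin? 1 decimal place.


V = 103 / 3.6 = 28.6111 m/s
Block traversal time = 2725 / 28.6111 = 95.2427 s
Headway = 95.2427 + 28
Headway = 123.2 s

123.2


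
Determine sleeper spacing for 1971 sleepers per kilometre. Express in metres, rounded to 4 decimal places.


Spacing = 1000 m / number of sleepers
Spacing = 1000 / 1971
Spacing = 0.5074 m

0.5074


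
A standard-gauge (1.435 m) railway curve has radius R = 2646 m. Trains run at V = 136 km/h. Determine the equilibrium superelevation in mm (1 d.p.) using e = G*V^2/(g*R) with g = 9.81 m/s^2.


Convert speed: V = 136 / 3.6 = 37.7778 m/s
Apply formula: e = 1.435 * 37.7778^2 / (9.81 * 2646)
e = 1.435 * 1427.1605 / 25957.26
e = 0.078898 m = 78.9 mm

78.9


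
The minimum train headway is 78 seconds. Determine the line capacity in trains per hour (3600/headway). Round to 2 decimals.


Capacity = 3600 / headway
Capacity = 3600 / 78
Capacity = 46.15 trains/hour

46.15


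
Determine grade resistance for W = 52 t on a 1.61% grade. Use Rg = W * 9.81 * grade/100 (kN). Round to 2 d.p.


Rg = W * 9.81 * grade / 100
Rg = 52 * 9.81 * 1.61 / 100
Rg = 510.12 * 0.0161
Rg = 8.21 kN

8.21


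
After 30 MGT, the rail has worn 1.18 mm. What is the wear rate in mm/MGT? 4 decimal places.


Wear rate = total wear / cumulative tonnage
Rate = 1.18 / 30
Rate = 0.0393 mm/MGT

0.0393


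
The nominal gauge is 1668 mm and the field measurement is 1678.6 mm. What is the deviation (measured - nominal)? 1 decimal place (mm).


Deviation = measured - nominal
Deviation = 1678.6 - 1668
Deviation = 10.6 mm

10.6


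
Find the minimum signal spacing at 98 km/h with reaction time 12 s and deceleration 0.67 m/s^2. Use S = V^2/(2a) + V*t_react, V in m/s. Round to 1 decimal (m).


V = 98 / 3.6 = 27.2222 m/s
Braking distance = 27.2222^2 / (2*0.67) = 553.0219 m
Sighting distance = 27.2222 * 12 = 326.6667 m
S = 553.0219 + 326.6667 = 879.7 m

879.7


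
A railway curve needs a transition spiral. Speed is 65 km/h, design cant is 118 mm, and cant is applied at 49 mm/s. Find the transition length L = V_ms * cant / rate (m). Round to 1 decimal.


Convert speed: V = 65 / 3.6 = 18.0556 m/s
L = 18.0556 * 118 / 49
L = 2130.5556 / 49
L = 43.5 m

43.5


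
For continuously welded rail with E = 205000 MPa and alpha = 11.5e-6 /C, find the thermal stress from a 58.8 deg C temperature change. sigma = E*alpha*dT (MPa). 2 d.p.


sigma = E * alpha * dT
sigma = 205000 * 11.5e-6 * 58.8
sigma = 2.3575 * 58.8
sigma = 138.62 MPa

138.62


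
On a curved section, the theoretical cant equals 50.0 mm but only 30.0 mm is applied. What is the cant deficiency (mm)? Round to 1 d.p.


Cant deficiency = equilibrium cant - actual cant
CD = 50.0 - 30.0
CD = 20.0 mm

20.0


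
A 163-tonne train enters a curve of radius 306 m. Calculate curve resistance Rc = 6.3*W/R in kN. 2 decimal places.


Rc = 6.3 * W / R
Rc = 6.3 * 163 / 306
Rc = 1026.9 / 306
Rc = 3.36 kN

3.36


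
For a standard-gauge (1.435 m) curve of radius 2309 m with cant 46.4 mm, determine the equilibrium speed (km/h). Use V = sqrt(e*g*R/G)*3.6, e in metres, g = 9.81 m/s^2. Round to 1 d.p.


Convert cant: e = 46.4 mm = 0.0464 m
V_ms = sqrt(0.0464 * 9.81 * 2309 / 1.435)
V_ms = sqrt(732.418018) = 27.0632 m/s
V = 27.0632 * 3.6 = 97.4 km/h

97.4


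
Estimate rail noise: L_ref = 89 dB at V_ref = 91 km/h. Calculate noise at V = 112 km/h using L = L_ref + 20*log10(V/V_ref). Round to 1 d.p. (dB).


V/V_ref = 112 / 91 = 1.230769
log10(1.230769) = 0.090177
20 * 0.090177 = 1.8035
L = 89 + 1.8035 = 90.8 dB

90.8


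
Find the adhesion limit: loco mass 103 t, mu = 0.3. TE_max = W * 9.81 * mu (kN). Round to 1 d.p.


TE_max = W * g * mu
TE_max = 103 * 9.81 * 0.3
TE_max = 1010.43 * 0.3
TE_max = 303.1 kN

303.1


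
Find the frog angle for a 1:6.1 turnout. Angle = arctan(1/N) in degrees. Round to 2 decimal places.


1/N = 1/6.1 = 0.163934
angle = arctan(0.163934) = 0.162489 rad
angle = 0.162489 * 180/pi = 9.31 degrees

9.31


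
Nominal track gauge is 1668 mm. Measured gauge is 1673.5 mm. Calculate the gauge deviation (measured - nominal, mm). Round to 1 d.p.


Deviation = measured - nominal
Deviation = 1673.5 - 1668
Deviation = 5.5 mm

5.5


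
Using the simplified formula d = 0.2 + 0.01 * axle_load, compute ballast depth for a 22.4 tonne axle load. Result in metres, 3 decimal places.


d = 0.2 + 0.01 * 22.4
d = 0.2 + 0.224
d = 0.424 m

0.424


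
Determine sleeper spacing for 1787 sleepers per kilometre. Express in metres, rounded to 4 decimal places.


Spacing = 1000 m / number of sleepers
Spacing = 1000 / 1787
Spacing = 0.5596 m

0.5596


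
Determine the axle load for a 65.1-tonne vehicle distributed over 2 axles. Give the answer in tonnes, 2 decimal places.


Load per axle = total weight / number of axles
Load = 65.1 / 2
Load = 32.55 tonnes

32.55


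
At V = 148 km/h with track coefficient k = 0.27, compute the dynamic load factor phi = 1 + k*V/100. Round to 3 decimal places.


phi = 1 + k * V / 100
phi = 1 + 0.27 * 148 / 100
phi = 1 + 0.3996
phi = 1.400

1.400


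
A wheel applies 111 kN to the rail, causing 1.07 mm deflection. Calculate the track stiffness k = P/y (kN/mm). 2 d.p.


Track stiffness k = P / y
k = 111 / 1.07
k = 103.74 kN/mm

103.74


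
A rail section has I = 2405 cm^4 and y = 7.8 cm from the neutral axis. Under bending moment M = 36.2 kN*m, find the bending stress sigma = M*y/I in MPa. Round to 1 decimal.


Convert units:
M = 36.2 kN*m = 36200000 N*mm
y = 7.8 cm = 78 mm
I = 2405 cm^4 = 24050000 mm^4
sigma = 36200000 * 78 / 24050000
sigma = 117.4 MPa

117.4


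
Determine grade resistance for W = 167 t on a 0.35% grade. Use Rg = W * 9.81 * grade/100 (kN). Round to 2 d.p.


Rg = W * 9.81 * grade / 100
Rg = 167 * 9.81 * 0.35 / 100
Rg = 1638.27 * 0.0035
Rg = 5.73 kN

5.73


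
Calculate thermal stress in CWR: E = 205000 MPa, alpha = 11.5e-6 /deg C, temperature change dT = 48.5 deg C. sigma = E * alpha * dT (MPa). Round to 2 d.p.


sigma = E * alpha * dT
sigma = 205000 * 11.5e-6 * 48.5
sigma = 2.3575 * 48.5
sigma = 114.34 MPa

114.34


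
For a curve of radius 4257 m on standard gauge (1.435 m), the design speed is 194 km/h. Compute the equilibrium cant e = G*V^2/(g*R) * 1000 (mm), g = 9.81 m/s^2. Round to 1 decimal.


Convert speed: V = 194 / 3.6 = 53.8889 m/s
Apply formula: e = 1.435 * 53.8889^2 / (9.81 * 4257)
e = 1.435 * 2904.0123 / 41761.17
e = 0.099788 m = 99.8 mm

99.8


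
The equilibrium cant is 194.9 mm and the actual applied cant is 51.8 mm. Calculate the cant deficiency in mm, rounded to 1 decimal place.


Cant deficiency = equilibrium cant - actual cant
CD = 194.9 - 51.8
CD = 143.1 mm

143.1


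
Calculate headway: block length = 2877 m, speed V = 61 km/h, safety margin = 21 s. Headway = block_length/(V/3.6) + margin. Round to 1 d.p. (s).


V = 61 / 3.6 = 16.9444 m/s
Block traversal time = 2877 / 16.9444 = 169.7902 s
Headway = 169.7902 + 21
Headway = 190.8 s

190.8


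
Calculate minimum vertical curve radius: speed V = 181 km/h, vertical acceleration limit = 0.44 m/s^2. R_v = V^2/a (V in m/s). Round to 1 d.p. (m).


Convert speed: V = 181 / 3.6 = 50.2778 m/s
V^2 = 2527.8549 m^2/s^2
R_v = 2527.8549 / 0.44
R_v = 5745.1 m

5745.1


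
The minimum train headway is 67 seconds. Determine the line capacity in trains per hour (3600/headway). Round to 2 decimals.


Capacity = 3600 / headway
Capacity = 3600 / 67
Capacity = 53.73 trains/hour

53.73


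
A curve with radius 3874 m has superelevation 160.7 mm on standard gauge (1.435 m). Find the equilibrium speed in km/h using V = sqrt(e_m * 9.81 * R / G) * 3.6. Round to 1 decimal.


Convert cant: e = 160.7 mm = 0.1607 m
V_ms = sqrt(0.1607 * 9.81 * 3874 / 1.435)
V_ms = sqrt(4255.911608) = 65.2373 m/s
V = 65.2373 * 3.6 = 234.9 km/h

234.9


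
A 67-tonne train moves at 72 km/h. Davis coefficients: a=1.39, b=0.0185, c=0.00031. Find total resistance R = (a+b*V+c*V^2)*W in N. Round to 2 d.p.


b*V = 0.0185 * 72 = 1.332
c*V^2 = 0.00031 * 5184 = 1.60704
R_per_t = 1.39 + 1.332 + 1.60704 = 4.32904 N/t
R_total = 4.32904 * 67 = 290.05 N

290.05


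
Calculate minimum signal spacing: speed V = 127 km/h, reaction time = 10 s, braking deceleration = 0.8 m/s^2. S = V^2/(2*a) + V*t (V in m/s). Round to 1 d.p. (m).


V = 127 / 3.6 = 35.2778 m/s
Braking distance = 35.2778^2 / (2*0.8) = 777.826 m
Sighting distance = 35.2778 * 10 = 352.7778 m
S = 777.826 + 352.7778 = 1130.6 m

1130.6


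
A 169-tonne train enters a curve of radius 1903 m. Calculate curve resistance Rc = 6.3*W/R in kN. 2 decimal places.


Rc = 6.3 * W / R
Rc = 6.3 * 169 / 1903
Rc = 1064.7 / 1903
Rc = 0.56 kN

0.56


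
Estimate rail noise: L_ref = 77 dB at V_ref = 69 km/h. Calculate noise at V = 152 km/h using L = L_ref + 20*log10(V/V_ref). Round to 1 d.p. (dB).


V/V_ref = 152 / 69 = 2.202899
log10(2.202899) = 0.342994
20 * 0.342994 = 6.8599
L = 77 + 6.8599 = 83.9 dB

83.9


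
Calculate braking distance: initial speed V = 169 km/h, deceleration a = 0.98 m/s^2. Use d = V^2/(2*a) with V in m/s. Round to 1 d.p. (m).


Convert speed: V = 169 / 3.6 = 46.9444 m/s
V^2 = 2203.7809
d = 2203.7809 / (2 * 0.98)
d = 2203.7809 / 1.96
d = 1124.4 m

1124.4


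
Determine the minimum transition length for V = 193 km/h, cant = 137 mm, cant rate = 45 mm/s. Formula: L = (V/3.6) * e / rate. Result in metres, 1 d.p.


Convert speed: V = 193 / 3.6 = 53.6111 m/s
L = 53.6111 * 137 / 45
L = 7344.7222 / 45
L = 163.2 m

163.2


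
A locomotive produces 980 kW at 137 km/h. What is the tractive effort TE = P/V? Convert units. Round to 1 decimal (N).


Convert: P = 980 kW = 980000 W
V = 137 / 3.6 = 38.0556 m/s
TE = 980000 / 38.0556
TE = 25751.8 N

25751.8


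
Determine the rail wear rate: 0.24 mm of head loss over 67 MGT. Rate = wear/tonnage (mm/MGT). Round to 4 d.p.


Wear rate = total wear / cumulative tonnage
Rate = 0.24 / 67
Rate = 0.0036 mm/MGT

0.0036


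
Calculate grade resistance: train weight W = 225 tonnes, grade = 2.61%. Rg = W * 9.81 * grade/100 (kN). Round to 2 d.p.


Rg = W * 9.81 * grade / 100
Rg = 225 * 9.81 * 2.61 / 100
Rg = 2207.25 * 0.0261
Rg = 57.61 kN

57.61


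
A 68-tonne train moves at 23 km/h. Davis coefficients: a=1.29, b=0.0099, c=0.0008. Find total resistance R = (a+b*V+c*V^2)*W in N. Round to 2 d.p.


b*V = 0.0099 * 23 = 0.2277
c*V^2 = 0.0008 * 529 = 0.4232
R_per_t = 1.29 + 0.2277 + 0.4232 = 1.9409 N/t
R_total = 1.9409 * 68 = 131.98 N

131.98


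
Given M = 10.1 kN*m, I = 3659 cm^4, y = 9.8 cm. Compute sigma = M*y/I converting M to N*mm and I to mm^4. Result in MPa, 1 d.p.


Convert units:
M = 10.1 kN*m = 10100000 N*mm
y = 9.8 cm = 98 mm
I = 3659 cm^4 = 36590000 mm^4
sigma = 10100000 * 98 / 36590000
sigma = 27.1 MPa

27.1


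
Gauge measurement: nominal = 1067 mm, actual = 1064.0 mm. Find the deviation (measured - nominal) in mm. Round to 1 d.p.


Deviation = measured - nominal
Deviation = 1064.0 - 1067
Deviation = -3.0 mm

-3.0


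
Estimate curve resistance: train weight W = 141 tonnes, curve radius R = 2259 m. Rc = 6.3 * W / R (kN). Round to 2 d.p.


Rc = 6.3 * W / R
Rc = 6.3 * 141 / 2259
Rc = 888.3 / 2259
Rc = 0.39 kN

0.39


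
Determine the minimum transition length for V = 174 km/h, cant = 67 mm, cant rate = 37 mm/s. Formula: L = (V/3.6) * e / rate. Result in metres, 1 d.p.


Convert speed: V = 174 / 3.6 = 48.3333 m/s
L = 48.3333 * 67 / 37
L = 3238.3333 / 37
L = 87.5 m

87.5


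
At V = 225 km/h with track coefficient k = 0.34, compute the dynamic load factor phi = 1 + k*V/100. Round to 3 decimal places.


phi = 1 + k * V / 100
phi = 1 + 0.34 * 225 / 100
phi = 1 + 0.765
phi = 1.765

1.765


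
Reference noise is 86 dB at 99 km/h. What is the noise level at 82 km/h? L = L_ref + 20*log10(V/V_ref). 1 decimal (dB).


V/V_ref = 82 / 99 = 0.828283
log10(0.828283) = -0.081821
20 * -0.081821 = -1.6364
L = 86 + -1.6364 = 84.4 dB

84.4


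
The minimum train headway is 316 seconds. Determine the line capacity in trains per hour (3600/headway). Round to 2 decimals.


Capacity = 3600 / headway
Capacity = 3600 / 316
Capacity = 11.39 trains/hour

11.39


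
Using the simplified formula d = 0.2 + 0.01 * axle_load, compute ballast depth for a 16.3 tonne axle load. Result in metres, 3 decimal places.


d = 0.2 + 0.01 * 16.3
d = 0.2 + 0.163
d = 0.363 m

0.363


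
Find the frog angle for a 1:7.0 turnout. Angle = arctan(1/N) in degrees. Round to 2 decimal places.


1/N = 1/7.0 = 0.142857
angle = arctan(0.142857) = 0.141897 rad
angle = 0.141897 * 180/pi = 8.13 degrees

8.13


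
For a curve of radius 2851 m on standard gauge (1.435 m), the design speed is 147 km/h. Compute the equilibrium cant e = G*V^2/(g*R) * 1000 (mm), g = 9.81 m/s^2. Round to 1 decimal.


Convert speed: V = 147 / 3.6 = 40.8333 m/s
Apply formula: e = 1.435 * 40.8333^2 / (9.81 * 2851)
e = 1.435 * 1667.3611 / 27968.31
e = 0.085549 m = 85.5 mm

85.5


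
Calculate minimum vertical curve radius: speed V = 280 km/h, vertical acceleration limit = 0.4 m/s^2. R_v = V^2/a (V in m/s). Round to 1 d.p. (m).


Convert speed: V = 280 / 3.6 = 77.7778 m/s
V^2 = 6049.3827 m^2/s^2
R_v = 6049.3827 / 0.4
R_v = 15123.5 m

15123.5


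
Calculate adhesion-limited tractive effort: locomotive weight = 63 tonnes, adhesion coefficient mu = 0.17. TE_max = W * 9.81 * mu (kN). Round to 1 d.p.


TE_max = W * g * mu
TE_max = 63 * 9.81 * 0.17
TE_max = 618.03 * 0.17
TE_max = 105.1 kN

105.1


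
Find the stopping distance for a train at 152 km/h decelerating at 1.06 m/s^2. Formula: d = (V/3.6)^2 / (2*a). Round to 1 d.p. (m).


Convert speed: V = 152 / 3.6 = 42.2222 m/s
V^2 = 1782.716
d = 1782.716 / (2 * 1.06)
d = 1782.716 / 2.12
d = 840.9 m

840.9


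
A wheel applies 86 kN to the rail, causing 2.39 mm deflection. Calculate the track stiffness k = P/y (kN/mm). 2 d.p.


Track stiffness k = P / y
k = 86 / 2.39
k = 35.98 kN/mm

35.98


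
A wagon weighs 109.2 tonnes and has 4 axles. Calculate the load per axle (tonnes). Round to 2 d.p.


Load per axle = total weight / number of axles
Load = 109.2 / 4
Load = 27.30 tonnes

27.30


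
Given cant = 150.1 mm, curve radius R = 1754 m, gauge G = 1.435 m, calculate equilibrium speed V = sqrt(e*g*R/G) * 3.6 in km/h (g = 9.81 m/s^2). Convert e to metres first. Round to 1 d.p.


Convert cant: e = 150.1 mm = 0.1501 m
V_ms = sqrt(0.1501 * 9.81 * 1754 / 1.435)
V_ms = sqrt(1799.813013) = 42.4242 m/s
V = 42.4242 * 3.6 = 152.7 km/h

152.7


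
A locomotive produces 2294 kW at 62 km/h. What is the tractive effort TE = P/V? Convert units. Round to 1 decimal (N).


Convert: P = 2294 kW = 2294000 W
V = 62 / 3.6 = 17.2222 m/s
TE = 2294000 / 17.2222
TE = 133200.0 N

133200.0


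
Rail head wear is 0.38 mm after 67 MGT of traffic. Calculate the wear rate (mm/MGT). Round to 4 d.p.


Wear rate = total wear / cumulative tonnage
Rate = 0.38 / 67
Rate = 0.0057 mm/MGT

0.0057


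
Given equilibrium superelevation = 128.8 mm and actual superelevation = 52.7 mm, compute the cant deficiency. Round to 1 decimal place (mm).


Cant deficiency = equilibrium cant - actual cant
CD = 128.8 - 52.7
CD = 76.1 mm

76.1


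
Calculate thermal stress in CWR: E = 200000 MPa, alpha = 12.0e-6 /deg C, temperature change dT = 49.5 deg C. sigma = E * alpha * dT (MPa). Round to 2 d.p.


sigma = E * alpha * dT
sigma = 200000 * 12.0e-6 * 49.5
sigma = 2.4 * 49.5
sigma = 118.80 MPa

118.80


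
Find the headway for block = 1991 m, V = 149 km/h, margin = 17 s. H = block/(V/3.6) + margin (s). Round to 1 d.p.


V = 149 / 3.6 = 41.3889 m/s
Block traversal time = 1991 / 41.3889 = 48.1047 s
Headway = 48.1047 + 17
Headway = 65.1 s

65.1


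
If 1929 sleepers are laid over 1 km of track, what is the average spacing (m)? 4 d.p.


Spacing = 1000 m / number of sleepers
Spacing = 1000 / 1929
Spacing = 0.5184 m

0.5184


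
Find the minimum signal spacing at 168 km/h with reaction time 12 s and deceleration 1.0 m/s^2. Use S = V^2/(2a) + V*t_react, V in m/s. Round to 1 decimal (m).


V = 168 / 3.6 = 46.6667 m/s
Braking distance = 46.6667^2 / (2*1.0) = 1088.8889 m
Sighting distance = 46.6667 * 12 = 560.0 m
S = 1088.8889 + 560.0 = 1648.9 m

1648.9


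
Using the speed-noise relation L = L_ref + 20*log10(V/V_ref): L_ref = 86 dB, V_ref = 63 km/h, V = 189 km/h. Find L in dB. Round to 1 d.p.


V/V_ref = 189 / 63 = 3.0
log10(3.0) = 0.477121
20 * 0.477121 = 9.5424
L = 86 + 9.5424 = 95.5 dB

95.5


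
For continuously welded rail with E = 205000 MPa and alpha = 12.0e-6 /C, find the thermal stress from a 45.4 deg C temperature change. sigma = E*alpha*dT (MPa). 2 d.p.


sigma = E * alpha * dT
sigma = 205000 * 12.0e-6 * 45.4
sigma = 2.46 * 45.4
sigma = 111.68 MPa

111.68


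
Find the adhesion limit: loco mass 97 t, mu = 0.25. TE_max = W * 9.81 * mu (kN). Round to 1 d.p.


TE_max = W * g * mu
TE_max = 97 * 9.81 * 0.25
TE_max = 951.57 * 0.25
TE_max = 237.9 kN

237.9


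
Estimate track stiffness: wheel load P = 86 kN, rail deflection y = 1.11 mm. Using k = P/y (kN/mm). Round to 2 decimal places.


Track stiffness k = P / y
k = 86 / 1.11
k = 77.48 kN/mm

77.48


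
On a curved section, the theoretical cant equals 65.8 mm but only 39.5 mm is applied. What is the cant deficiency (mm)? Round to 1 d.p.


Cant deficiency = equilibrium cant - actual cant
CD = 65.8 - 39.5
CD = 26.3 mm

26.3


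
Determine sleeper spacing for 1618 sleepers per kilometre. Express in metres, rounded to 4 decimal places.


Spacing = 1000 m / number of sleepers
Spacing = 1000 / 1618
Spacing = 0.6180 m

0.6180


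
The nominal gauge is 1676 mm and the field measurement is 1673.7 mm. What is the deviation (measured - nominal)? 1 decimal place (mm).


Deviation = measured - nominal
Deviation = 1673.7 - 1676
Deviation = -2.3 mm

-2.3


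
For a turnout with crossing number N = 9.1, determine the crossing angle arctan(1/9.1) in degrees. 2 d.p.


1/N = 1/9.1 = 0.10989
angle = arctan(0.10989) = 0.109451 rad
angle = 0.109451 * 180/pi = 6.27 degrees

6.27


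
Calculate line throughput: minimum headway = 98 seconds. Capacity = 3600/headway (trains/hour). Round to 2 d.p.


Capacity = 3600 / headway
Capacity = 3600 / 98
Capacity = 36.73 trains/hour

36.73


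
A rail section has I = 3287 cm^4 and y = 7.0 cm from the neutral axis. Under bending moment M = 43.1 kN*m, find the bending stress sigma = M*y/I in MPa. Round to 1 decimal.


Convert units:
M = 43.1 kN*m = 43100000 N*mm
y = 7.0 cm = 70 mm
I = 3287 cm^4 = 32870000 mm^4
sigma = 43100000 * 70 / 32870000
sigma = 91.8 MPa

91.8


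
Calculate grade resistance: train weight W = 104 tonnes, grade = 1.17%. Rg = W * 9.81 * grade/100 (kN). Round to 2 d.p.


Rg = W * 9.81 * grade / 100
Rg = 104 * 9.81 * 1.17 / 100
Rg = 1020.24 * 0.0117
Rg = 11.94 kN

11.94


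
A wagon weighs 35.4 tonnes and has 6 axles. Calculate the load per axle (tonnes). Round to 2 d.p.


Load per axle = total weight / number of axles
Load = 35.4 / 6
Load = 5.90 tonnes

5.90


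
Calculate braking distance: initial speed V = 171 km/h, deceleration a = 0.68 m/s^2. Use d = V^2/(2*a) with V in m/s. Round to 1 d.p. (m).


Convert speed: V = 171 / 3.6 = 47.5 m/s
V^2 = 2256.25
d = 2256.25 / (2 * 0.68)
d = 2256.25 / 1.36
d = 1659.0 m

1659.0


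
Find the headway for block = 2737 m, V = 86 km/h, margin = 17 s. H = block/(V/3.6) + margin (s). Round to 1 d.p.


V = 86 / 3.6 = 23.8889 m/s
Block traversal time = 2737 / 23.8889 = 114.5721 s
Headway = 114.5721 + 17
Headway = 131.6 s

131.6


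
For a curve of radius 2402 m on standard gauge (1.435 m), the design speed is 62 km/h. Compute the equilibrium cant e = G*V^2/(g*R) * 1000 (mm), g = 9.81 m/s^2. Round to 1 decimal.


Convert speed: V = 62 / 3.6 = 17.2222 m/s
Apply formula: e = 1.435 * 17.2222^2 / (9.81 * 2402)
e = 1.435 * 296.6049 / 23563.62
e = 0.018063 m = 18.1 mm

18.1


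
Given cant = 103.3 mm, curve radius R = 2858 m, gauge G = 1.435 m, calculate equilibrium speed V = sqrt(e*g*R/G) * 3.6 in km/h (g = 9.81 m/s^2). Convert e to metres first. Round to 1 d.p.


Convert cant: e = 103.3 mm = 0.1033 m
V_ms = sqrt(0.1033 * 9.81 * 2858 / 1.435)
V_ms = sqrt(2018.271801) = 44.9252 m/s
V = 44.9252 * 3.6 = 161.7 km/h

161.7


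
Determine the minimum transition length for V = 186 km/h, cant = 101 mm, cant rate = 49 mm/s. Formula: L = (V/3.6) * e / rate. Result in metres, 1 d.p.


Convert speed: V = 186 / 3.6 = 51.6667 m/s
L = 51.6667 * 101 / 49
L = 5218.3333 / 49
L = 106.5 m

106.5


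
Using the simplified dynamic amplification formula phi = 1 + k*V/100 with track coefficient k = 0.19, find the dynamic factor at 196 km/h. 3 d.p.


phi = 1 + k * V / 100
phi = 1 + 0.19 * 196 / 100
phi = 1 + 0.3724
phi = 1.372

1.372


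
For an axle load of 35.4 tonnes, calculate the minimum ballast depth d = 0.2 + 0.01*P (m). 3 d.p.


d = 0.2 + 0.01 * 35.4
d = 0.2 + 0.354
d = 0.554 m

0.554


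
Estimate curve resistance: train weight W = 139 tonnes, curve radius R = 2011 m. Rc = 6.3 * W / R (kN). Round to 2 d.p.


Rc = 6.3 * W / R
Rc = 6.3 * 139 / 2011
Rc = 875.7 / 2011
Rc = 0.44 kN

0.44


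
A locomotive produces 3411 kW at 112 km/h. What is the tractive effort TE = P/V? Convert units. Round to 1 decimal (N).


Convert: P = 3411 kW = 3411000 W
V = 112 / 3.6 = 31.1111 m/s
TE = 3411000 / 31.1111
TE = 109639.3 N

109639.3


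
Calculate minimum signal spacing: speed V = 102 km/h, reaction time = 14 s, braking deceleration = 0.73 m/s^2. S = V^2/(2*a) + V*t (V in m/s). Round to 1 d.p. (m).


V = 102 / 3.6 = 28.3333 m/s
Braking distance = 28.3333^2 / (2*0.73) = 549.8478 m
Sighting distance = 28.3333 * 14 = 396.6667 m
S = 549.8478 + 396.6667 = 946.5 m

946.5


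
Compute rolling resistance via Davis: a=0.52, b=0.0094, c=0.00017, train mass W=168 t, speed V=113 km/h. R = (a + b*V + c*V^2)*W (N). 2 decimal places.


b*V = 0.0094 * 113 = 1.0622
c*V^2 = 0.00017 * 12769 = 2.17073
R_per_t = 0.52 + 1.0622 + 2.17073 = 3.75293 N/t
R_total = 3.75293 * 168 = 630.49 N

630.49


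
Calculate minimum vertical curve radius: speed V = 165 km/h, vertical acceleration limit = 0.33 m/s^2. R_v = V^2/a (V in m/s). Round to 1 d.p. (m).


Convert speed: V = 165 / 3.6 = 45.8333 m/s
V^2 = 2100.6944 m^2/s^2
R_v = 2100.6944 / 0.33
R_v = 6365.7 m

6365.7


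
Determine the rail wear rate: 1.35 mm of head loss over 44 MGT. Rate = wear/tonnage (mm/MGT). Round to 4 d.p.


Wear rate = total wear / cumulative tonnage
Rate = 1.35 / 44
Rate = 0.0307 mm/MGT

0.0307


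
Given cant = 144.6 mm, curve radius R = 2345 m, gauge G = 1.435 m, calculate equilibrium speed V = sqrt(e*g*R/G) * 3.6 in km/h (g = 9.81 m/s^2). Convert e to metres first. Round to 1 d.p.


Convert cant: e = 144.6 mm = 0.1446 m
V_ms = sqrt(0.1446 * 9.81 * 2345 / 1.435)
V_ms = sqrt(2318.079073) = 48.1464 m/s
V = 48.1464 * 3.6 = 173.3 km/h

173.3


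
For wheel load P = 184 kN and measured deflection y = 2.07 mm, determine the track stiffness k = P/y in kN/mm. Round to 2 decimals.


Track stiffness k = P / y
k = 184 / 2.07
k = 88.89 kN/mm

88.89


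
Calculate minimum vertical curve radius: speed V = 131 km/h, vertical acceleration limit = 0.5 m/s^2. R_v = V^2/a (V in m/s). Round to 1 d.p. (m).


Convert speed: V = 131 / 3.6 = 36.3889 m/s
V^2 = 1324.1512 m^2/s^2
R_v = 1324.1512 / 0.5
R_v = 2648.3 m

2648.3


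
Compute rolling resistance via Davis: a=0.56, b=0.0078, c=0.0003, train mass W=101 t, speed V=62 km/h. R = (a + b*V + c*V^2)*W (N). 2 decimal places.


b*V = 0.0078 * 62 = 0.4836
c*V^2 = 0.0003 * 3844 = 1.1532
R_per_t = 0.56 + 0.4836 + 1.1532 = 2.1968 N/t
R_total = 2.1968 * 101 = 221.88 N

221.88


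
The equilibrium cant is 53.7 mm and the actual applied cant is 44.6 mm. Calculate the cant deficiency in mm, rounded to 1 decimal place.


Cant deficiency = equilibrium cant - actual cant
CD = 53.7 - 44.6
CD = 9.1 mm

9.1


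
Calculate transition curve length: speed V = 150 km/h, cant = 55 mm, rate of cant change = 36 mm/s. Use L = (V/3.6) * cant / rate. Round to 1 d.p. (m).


Convert speed: V = 150 / 3.6 = 41.6667 m/s
L = 41.6667 * 55 / 36
L = 2291.6667 / 36
L = 63.7 m

63.7


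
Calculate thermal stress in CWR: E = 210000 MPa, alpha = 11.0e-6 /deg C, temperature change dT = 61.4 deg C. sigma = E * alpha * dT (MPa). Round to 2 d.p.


sigma = E * alpha * dT
sigma = 210000 * 11.0e-6 * 61.4
sigma = 2.31 * 61.4
sigma = 141.83 MPa

141.83


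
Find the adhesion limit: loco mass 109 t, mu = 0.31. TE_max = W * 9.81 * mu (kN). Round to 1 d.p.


TE_max = W * g * mu
TE_max = 109 * 9.81 * 0.31
TE_max = 1069.29 * 0.31
TE_max = 331.5 kN

331.5


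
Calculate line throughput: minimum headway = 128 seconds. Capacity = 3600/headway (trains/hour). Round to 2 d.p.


Capacity = 3600 / headway
Capacity = 3600 / 128
Capacity = 28.13 trains/hour

28.13


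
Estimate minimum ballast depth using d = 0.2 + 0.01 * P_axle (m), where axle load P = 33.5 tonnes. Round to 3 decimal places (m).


d = 0.2 + 0.01 * 33.5
d = 0.2 + 0.335
d = 0.535 m

0.535


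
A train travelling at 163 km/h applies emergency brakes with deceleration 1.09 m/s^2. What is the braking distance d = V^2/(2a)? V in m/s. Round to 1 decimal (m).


Convert speed: V = 163 / 3.6 = 45.2778 m/s
V^2 = 2050.0772
d = 2050.0772 / (2 * 1.09)
d = 2050.0772 / 2.18
d = 940.4 m

940.4


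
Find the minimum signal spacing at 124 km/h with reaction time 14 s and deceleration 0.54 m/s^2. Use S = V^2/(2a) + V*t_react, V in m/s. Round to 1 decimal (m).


V = 124 / 3.6 = 34.4444 m/s
Braking distance = 34.4444^2 / (2*0.54) = 1098.5368 m
Sighting distance = 34.4444 * 14 = 482.2222 m
S = 1098.5368 + 482.2222 = 1580.8 m

1580.8


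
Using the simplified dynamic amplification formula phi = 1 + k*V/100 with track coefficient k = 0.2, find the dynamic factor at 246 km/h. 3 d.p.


phi = 1 + k * V / 100
phi = 1 + 0.2 * 246 / 100
phi = 1 + 0.492
phi = 1.492

1.492


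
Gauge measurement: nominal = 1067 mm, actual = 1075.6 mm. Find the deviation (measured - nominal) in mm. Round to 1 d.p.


Deviation = measured - nominal
Deviation = 1075.6 - 1067
Deviation = 8.6 mm

8.6


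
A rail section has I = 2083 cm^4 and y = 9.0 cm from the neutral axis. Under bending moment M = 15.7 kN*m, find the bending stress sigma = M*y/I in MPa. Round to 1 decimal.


Convert units:
M = 15.7 kN*m = 15700000 N*mm
y = 9.0 cm = 90 mm
I = 2083 cm^4 = 20830000 mm^4
sigma = 15700000 * 90 / 20830000
sigma = 67.8 MPa

67.8


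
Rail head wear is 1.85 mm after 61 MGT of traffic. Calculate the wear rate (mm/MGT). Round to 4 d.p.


Wear rate = total wear / cumulative tonnage
Rate = 1.85 / 61
Rate = 0.0303 mm/MGT

0.0303


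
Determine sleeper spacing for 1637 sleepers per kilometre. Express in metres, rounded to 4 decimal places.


Spacing = 1000 m / number of sleepers
Spacing = 1000 / 1637
Spacing = 0.6109 m

0.6109


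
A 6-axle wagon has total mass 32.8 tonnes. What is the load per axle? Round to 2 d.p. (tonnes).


Load per axle = total weight / number of axles
Load = 32.8 / 6
Load = 5.47 tonnes

5.47


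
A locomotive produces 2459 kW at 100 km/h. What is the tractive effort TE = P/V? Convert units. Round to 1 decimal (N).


Convert: P = 2459 kW = 2459000 W
V = 100 / 3.6 = 27.7778 m/s
TE = 2459000 / 27.7778
TE = 88524.0 N

88524.0


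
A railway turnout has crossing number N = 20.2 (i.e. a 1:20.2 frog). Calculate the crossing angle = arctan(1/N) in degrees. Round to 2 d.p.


1/N = 1/20.2 = 0.049505
angle = arctan(0.049505) = 0.049465 rad
angle = 0.049465 * 180/pi = 2.83 degrees

2.83


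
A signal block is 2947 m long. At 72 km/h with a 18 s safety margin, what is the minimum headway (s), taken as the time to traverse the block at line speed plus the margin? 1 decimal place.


V = 72 / 3.6 = 20.0 m/s
Block traversal time = 2947 / 20.0 = 147.35 s
Headway = 147.35 + 18
Headway = 165.4 s

165.4


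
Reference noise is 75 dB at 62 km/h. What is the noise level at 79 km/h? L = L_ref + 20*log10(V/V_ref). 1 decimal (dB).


V/V_ref = 79 / 62 = 1.274194
log10(1.274194) = 0.105235
20 * 0.105235 = 2.1047
L = 75 + 2.1047 = 77.1 dB

77.1


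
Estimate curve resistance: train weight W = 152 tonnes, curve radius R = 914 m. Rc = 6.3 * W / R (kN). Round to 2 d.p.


Rc = 6.3 * W / R
Rc = 6.3 * 152 / 914
Rc = 957.6 / 914
Rc = 1.05 kN

1.05


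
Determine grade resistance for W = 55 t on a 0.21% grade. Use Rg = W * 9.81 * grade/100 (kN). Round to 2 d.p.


Rg = W * 9.81 * grade / 100
Rg = 55 * 9.81 * 0.21 / 100
Rg = 539.55 * 0.0021
Rg = 1.13 kN

1.13


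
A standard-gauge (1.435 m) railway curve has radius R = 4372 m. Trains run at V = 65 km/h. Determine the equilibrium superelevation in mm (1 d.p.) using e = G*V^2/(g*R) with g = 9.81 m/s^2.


Convert speed: V = 65 / 3.6 = 18.0556 m/s
Apply formula: e = 1.435 * 18.0556^2 / (9.81 * 4372)
e = 1.435 * 326.0031 / 42889.32
e = 0.010907 m = 10.9 mm

10.9


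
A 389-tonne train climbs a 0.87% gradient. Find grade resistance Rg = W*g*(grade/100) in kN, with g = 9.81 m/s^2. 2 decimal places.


Rg = W * 9.81 * grade / 100
Rg = 389 * 9.81 * 0.87 / 100
Rg = 3816.09 * 0.0087
Rg = 33.20 kN

33.20


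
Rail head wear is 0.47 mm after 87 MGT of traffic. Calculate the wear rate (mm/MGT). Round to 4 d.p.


Wear rate = total wear / cumulative tonnage
Rate = 0.47 / 87
Rate = 0.0054 mm/MGT

0.0054


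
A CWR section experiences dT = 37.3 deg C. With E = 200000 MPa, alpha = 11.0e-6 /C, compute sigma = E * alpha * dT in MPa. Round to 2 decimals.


sigma = E * alpha * dT
sigma = 200000 * 11.0e-6 * 37.3
sigma = 2.2 * 37.3
sigma = 82.06 MPa

82.06


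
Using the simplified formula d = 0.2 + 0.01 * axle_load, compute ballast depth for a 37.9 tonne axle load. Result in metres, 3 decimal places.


d = 0.2 + 0.01 * 37.9
d = 0.2 + 0.379
d = 0.579 m

0.579


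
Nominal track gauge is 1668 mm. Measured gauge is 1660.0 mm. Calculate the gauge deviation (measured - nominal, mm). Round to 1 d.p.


Deviation = measured - nominal
Deviation = 1660.0 - 1668
Deviation = -8.0 mm

-8.0


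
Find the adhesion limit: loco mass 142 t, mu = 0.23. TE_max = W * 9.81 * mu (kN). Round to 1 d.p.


TE_max = W * g * mu
TE_max = 142 * 9.81 * 0.23
TE_max = 1393.02 * 0.23
TE_max = 320.4 kN

320.4


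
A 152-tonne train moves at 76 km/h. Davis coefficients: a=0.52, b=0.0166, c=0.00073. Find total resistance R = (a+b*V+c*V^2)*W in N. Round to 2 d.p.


b*V = 0.0166 * 76 = 1.2616
c*V^2 = 0.00073 * 5776 = 4.21648
R_per_t = 0.52 + 1.2616 + 4.21648 = 5.99808 N/t
R_total = 5.99808 * 152 = 911.71 N

911.71


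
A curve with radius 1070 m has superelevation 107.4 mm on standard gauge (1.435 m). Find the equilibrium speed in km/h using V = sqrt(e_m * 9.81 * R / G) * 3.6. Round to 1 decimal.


Convert cant: e = 107.4 mm = 0.1074 m
V_ms = sqrt(0.1074 * 9.81 * 1070 / 1.435)
V_ms = sqrt(785.606676) = 28.0287 m/s
V = 28.0287 * 3.6 = 100.9 km/h

100.9


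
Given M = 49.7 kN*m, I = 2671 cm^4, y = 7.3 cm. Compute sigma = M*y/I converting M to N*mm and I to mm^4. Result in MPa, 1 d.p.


Convert units:
M = 49.7 kN*m = 49700000 N*mm
y = 7.3 cm = 73 mm
I = 2671 cm^4 = 26710000 mm^4
sigma = 49700000 * 73 / 26710000
sigma = 135.8 MPa

135.8


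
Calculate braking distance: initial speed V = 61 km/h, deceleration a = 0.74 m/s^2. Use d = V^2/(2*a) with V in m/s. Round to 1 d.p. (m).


Convert speed: V = 61 / 3.6 = 16.9444 m/s
V^2 = 287.1142
d = 287.1142 / (2 * 0.74)
d = 287.1142 / 1.48
d = 194.0 m

194.0


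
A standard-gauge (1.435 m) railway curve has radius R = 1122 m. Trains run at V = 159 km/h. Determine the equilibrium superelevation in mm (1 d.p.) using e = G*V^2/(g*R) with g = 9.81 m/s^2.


Convert speed: V = 159 / 3.6 = 44.1667 m/s
Apply formula: e = 1.435 * 44.1667^2 / (9.81 * 1122)
e = 1.435 * 1950.6944 / 11006.82
e = 0.254319 m = 254.3 mm

254.3


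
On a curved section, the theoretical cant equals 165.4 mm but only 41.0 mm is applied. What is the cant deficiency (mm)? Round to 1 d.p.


Cant deficiency = equilibrium cant - actual cant
CD = 165.4 - 41.0
CD = 124.4 mm

124.4


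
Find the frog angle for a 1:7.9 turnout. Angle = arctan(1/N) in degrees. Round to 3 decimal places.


1/N = 1/7.9 = 0.126582
angle = arctan(0.126582) = 0.125913 rad
angle = 0.125913 * 180/pi = 7.214 degrees

7.214


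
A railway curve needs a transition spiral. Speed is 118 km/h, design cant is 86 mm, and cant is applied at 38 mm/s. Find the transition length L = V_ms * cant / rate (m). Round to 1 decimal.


Convert speed: V = 118 / 3.6 = 32.7778 m/s
L = 32.7778 * 86 / 38
L = 2818.8889 / 38
L = 74.2 m

74.2


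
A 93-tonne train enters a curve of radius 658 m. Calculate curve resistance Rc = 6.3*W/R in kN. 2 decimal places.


Rc = 6.3 * W / R
Rc = 6.3 * 93 / 658
Rc = 585.9 / 658
Rc = 0.89 kN

0.89


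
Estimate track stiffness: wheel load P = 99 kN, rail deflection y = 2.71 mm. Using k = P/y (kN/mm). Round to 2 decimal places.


Track stiffness k = P / y
k = 99 / 2.71
k = 36.53 kN/mm

36.53


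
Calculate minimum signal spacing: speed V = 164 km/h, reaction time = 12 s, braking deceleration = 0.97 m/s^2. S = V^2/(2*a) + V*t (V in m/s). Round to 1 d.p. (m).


V = 164 / 3.6 = 45.5556 m/s
Braking distance = 45.5556^2 / (2*0.97) = 1069.7467 m
Sighting distance = 45.5556 * 12 = 546.6667 m
S = 1069.7467 + 546.6667 = 1616.4 m

1616.4


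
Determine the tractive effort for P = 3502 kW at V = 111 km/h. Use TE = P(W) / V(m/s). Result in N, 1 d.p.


Convert: P = 3502 kW = 3502000 W
V = 111 / 3.6 = 30.8333 m/s
TE = 3502000 / 30.8333
TE = 113578.4 N

113578.4


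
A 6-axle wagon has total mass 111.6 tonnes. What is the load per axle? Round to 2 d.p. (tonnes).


Load per axle = total weight / number of axles
Load = 111.6 / 6
Load = 18.60 tonnes

18.60


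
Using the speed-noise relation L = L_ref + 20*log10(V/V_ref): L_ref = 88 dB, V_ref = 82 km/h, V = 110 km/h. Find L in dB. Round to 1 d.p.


V/V_ref = 110 / 82 = 1.341463
log10(1.341463) = 0.127579
20 * 0.127579 = 2.5516
L = 88 + 2.5516 = 90.6 dB

90.6


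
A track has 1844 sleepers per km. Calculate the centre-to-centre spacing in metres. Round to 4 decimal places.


Spacing = 1000 m / number of sleepers
Spacing = 1000 / 1844
Spacing = 0.5423 m

0.5423


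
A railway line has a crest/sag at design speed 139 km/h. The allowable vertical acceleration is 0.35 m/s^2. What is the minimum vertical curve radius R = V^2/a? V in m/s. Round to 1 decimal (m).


Convert speed: V = 139 / 3.6 = 38.6111 m/s
V^2 = 1490.8179 m^2/s^2
R_v = 1490.8179 / 0.35
R_v = 4259.5 m

4259.5


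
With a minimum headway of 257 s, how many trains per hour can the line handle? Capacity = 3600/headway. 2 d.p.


Capacity = 3600 / headway
Capacity = 3600 / 257
Capacity = 14.01 trains/hour

14.01


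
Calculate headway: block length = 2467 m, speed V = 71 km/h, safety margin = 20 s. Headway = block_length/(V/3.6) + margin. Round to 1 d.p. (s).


V = 71 / 3.6 = 19.7222 m/s
Block traversal time = 2467 / 19.7222 = 125.0873 s
Headway = 125.0873 + 20
Headway = 145.1 s

145.1


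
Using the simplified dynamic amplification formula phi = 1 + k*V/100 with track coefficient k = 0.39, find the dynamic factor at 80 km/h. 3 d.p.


phi = 1 + k * V / 100
phi = 1 + 0.39 * 80 / 100
phi = 1 + 0.312
phi = 1.312

1.312


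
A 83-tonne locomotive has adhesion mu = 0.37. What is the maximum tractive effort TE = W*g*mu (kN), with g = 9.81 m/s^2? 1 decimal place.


TE_max = W * g * mu
TE_max = 83 * 9.81 * 0.37
TE_max = 814.23 * 0.37
TE_max = 301.3 kN

301.3


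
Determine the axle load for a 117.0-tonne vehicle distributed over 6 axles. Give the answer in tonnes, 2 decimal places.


Load per axle = total weight / number of axles
Load = 117.0 / 6
Load = 19.50 tonnes

19.50


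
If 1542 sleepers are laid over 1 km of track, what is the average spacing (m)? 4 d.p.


Spacing = 1000 m / number of sleepers
Spacing = 1000 / 1542
Spacing = 0.6485 m

0.6485


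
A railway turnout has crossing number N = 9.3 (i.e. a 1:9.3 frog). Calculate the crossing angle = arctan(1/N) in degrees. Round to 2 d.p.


1/N = 1/9.3 = 0.107527
angle = arctan(0.107527) = 0.107115 rad
angle = 0.107115 * 180/pi = 6.14 degrees

6.14


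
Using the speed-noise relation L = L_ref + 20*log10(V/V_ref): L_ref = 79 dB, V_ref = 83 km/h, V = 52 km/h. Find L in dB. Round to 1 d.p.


V/V_ref = 52 / 83 = 0.626506
log10(0.626506) = -0.203075
20 * -0.203075 = -4.0615
L = 79 + -4.0615 = 74.9 dB

74.9


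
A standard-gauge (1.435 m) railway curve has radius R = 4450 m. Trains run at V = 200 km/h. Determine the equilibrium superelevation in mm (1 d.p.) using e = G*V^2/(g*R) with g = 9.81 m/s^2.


Convert speed: V = 200 / 3.6 = 55.5556 m/s
Apply formula: e = 1.435 * 55.5556^2 / (9.81 * 4450)
e = 1.435 * 3086.4198 / 43654.5
e = 0.101456 m = 101.5 mm

101.5


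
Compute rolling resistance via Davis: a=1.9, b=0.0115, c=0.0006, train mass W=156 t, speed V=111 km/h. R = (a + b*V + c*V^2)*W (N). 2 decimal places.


b*V = 0.0115 * 111 = 1.2765
c*V^2 = 0.0006 * 12321 = 7.3926
R_per_t = 1.9 + 1.2765 + 7.3926 = 10.5691 N/t
R_total = 10.5691 * 156 = 1648.78 N

1648.78


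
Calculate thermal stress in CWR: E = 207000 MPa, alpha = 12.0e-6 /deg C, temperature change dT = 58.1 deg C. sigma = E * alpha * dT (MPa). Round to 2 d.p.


sigma = E * alpha * dT
sigma = 207000 * 12.0e-6 * 58.1
sigma = 2.484 * 58.1
sigma = 144.32 MPa

144.32


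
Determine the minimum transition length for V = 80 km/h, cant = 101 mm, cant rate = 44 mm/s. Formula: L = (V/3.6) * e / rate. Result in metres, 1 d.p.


Convert speed: V = 80 / 3.6 = 22.2222 m/s
L = 22.2222 * 101 / 44
L = 2244.4444 / 44
L = 51.0 m

51.0


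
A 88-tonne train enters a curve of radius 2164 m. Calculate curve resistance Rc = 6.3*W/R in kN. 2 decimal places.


Rc = 6.3 * W / R
Rc = 6.3 * 88 / 2164
Rc = 554.4 / 2164
Rc = 0.26 kN

0.26


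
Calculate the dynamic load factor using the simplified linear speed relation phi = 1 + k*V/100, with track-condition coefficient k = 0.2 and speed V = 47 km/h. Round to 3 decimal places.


phi = 1 + k * V / 100
phi = 1 + 0.2 * 47 / 100
phi = 1 + 0.094
phi = 1.094

1.094


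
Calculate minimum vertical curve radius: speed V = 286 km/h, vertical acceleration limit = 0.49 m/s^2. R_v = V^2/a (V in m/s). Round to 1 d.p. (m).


Convert speed: V = 286 / 3.6 = 79.4444 m/s
V^2 = 6311.4198 m^2/s^2
R_v = 6311.4198 / 0.49
R_v = 12880.4 m

12880.4


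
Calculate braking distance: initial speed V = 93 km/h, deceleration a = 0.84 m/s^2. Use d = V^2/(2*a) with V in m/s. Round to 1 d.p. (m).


Convert speed: V = 93 / 3.6 = 25.8333 m/s
V^2 = 667.3611
d = 667.3611 / (2 * 0.84)
d = 667.3611 / 1.68
d = 397.2 m

397.2


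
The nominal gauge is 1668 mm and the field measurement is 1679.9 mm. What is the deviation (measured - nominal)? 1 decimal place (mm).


Deviation = measured - nominal
Deviation = 1679.9 - 1668
Deviation = 11.9 mm

11.9


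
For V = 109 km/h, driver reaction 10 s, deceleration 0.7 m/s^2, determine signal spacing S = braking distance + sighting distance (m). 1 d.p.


V = 109 / 3.6 = 30.2778 m/s
Braking distance = 30.2778^2 / (2*0.7) = 654.817 m
Sighting distance = 30.2778 * 10 = 302.7778 m
S = 654.817 + 302.7778 = 957.6 m

957.6
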